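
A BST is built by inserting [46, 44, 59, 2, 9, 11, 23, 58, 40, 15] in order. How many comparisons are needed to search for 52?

Search path for 52: 46 -> 59 -> 58
Found: False
Comparisons: 3


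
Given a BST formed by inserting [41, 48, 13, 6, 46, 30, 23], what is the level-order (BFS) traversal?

Tree insertion order: [41, 48, 13, 6, 46, 30, 23]
Tree (level-order array): [41, 13, 48, 6, 30, 46, None, None, None, 23]
BFS from the root, enqueuing left then right child of each popped node:
  queue [41] -> pop 41, enqueue [13, 48], visited so far: [41]
  queue [13, 48] -> pop 13, enqueue [6, 30], visited so far: [41, 13]
  queue [48, 6, 30] -> pop 48, enqueue [46], visited so far: [41, 13, 48]
  queue [6, 30, 46] -> pop 6, enqueue [none], visited so far: [41, 13, 48, 6]
  queue [30, 46] -> pop 30, enqueue [23], visited so far: [41, 13, 48, 6, 30]
  queue [46, 23] -> pop 46, enqueue [none], visited so far: [41, 13, 48, 6, 30, 46]
  queue [23] -> pop 23, enqueue [none], visited so far: [41, 13, 48, 6, 30, 46, 23]
Result: [41, 13, 48, 6, 30, 46, 23]


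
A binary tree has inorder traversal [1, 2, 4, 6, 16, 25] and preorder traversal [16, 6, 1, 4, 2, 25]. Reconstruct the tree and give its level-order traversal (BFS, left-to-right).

Inorder:  [1, 2, 4, 6, 16, 25]
Preorder: [16, 6, 1, 4, 2, 25]
Algorithm: preorder visits root first, so consume preorder in order;
for each root, split the current inorder slice at that value into
left-subtree inorder and right-subtree inorder, then recurse.
Recursive splits:
  root=16; inorder splits into left=[1, 2, 4, 6], right=[25]
  root=6; inorder splits into left=[1, 2, 4], right=[]
  root=1; inorder splits into left=[], right=[2, 4]
  root=4; inorder splits into left=[2], right=[]
  root=2; inorder splits into left=[], right=[]
  root=25; inorder splits into left=[], right=[]
Reconstructed level-order: [16, 6, 25, 1, 4, 2]


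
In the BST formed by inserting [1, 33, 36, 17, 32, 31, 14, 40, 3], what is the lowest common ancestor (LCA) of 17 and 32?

Tree insertion order: [1, 33, 36, 17, 32, 31, 14, 40, 3]
Tree (level-order array): [1, None, 33, 17, 36, 14, 32, None, 40, 3, None, 31]
In a BST, the LCA of p=17, q=32 is the first node v on the
root-to-leaf path with p <= v <= q (go left if both < v, right if both > v).
Walk from root:
  at 1: both 17 and 32 > 1, go right
  at 33: both 17 and 32 < 33, go left
  at 17: 17 <= 17 <= 32, this is the LCA
LCA = 17


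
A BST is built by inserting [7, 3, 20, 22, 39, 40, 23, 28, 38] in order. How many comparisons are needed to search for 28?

Search path for 28: 7 -> 20 -> 22 -> 39 -> 23 -> 28
Found: True
Comparisons: 6


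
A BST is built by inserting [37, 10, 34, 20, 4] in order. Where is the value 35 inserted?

Starting tree (level order): [37, 10, None, 4, 34, None, None, 20]
Insertion path: 37 -> 10 -> 34
Result: insert 35 as right child of 34
Final tree (level order): [37, 10, None, 4, 34, None, None, 20, 35]


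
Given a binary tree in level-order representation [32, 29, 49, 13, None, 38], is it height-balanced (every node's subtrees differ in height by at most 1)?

Tree (level-order array): [32, 29, 49, 13, None, 38]
Definition: a tree is height-balanced if, at every node, |h(left) - h(right)| <= 1 (empty subtree has height -1).
Bottom-up per-node check:
  node 13: h_left=-1, h_right=-1, diff=0 [OK], height=0
  node 29: h_left=0, h_right=-1, diff=1 [OK], height=1
  node 38: h_left=-1, h_right=-1, diff=0 [OK], height=0
  node 49: h_left=0, h_right=-1, diff=1 [OK], height=1
  node 32: h_left=1, h_right=1, diff=0 [OK], height=2
All nodes satisfy the balance condition.
Result: Balanced


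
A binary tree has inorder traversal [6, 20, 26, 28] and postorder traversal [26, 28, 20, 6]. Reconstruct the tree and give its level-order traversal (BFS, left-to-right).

Inorder:   [6, 20, 26, 28]
Postorder: [26, 28, 20, 6]
Algorithm: postorder visits root last, so walk postorder right-to-left;
each value is the root of the current inorder slice — split it at that
value, recurse on the right subtree first, then the left.
Recursive splits:
  root=6; inorder splits into left=[], right=[20, 26, 28]
  root=20; inorder splits into left=[], right=[26, 28]
  root=28; inorder splits into left=[26], right=[]
  root=26; inorder splits into left=[], right=[]
Reconstructed level-order: [6, 20, 28, 26]


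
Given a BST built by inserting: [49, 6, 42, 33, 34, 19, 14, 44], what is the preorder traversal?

Tree insertion order: [49, 6, 42, 33, 34, 19, 14, 44]
Tree (level-order array): [49, 6, None, None, 42, 33, 44, 19, 34, None, None, 14]
Preorder traversal: [49, 6, 42, 33, 19, 14, 34, 44]


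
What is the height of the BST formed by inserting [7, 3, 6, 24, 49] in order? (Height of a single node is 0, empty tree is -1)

Insertion order: [7, 3, 6, 24, 49]
Tree (level-order array): [7, 3, 24, None, 6, None, 49]
Compute height bottom-up (empty subtree = -1):
  height(6) = 1 + max(-1, -1) = 0
  height(3) = 1 + max(-1, 0) = 1
  height(49) = 1 + max(-1, -1) = 0
  height(24) = 1 + max(-1, 0) = 1
  height(7) = 1 + max(1, 1) = 2
Height = 2


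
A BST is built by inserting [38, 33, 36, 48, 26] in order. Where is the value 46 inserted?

Starting tree (level order): [38, 33, 48, 26, 36]
Insertion path: 38 -> 48
Result: insert 46 as left child of 48
Final tree (level order): [38, 33, 48, 26, 36, 46]


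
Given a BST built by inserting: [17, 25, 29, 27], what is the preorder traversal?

Tree insertion order: [17, 25, 29, 27]
Tree (level-order array): [17, None, 25, None, 29, 27]
Preorder traversal: [17, 25, 29, 27]


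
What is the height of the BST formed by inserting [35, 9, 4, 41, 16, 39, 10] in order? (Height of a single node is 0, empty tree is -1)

Insertion order: [35, 9, 4, 41, 16, 39, 10]
Tree (level-order array): [35, 9, 41, 4, 16, 39, None, None, None, 10]
Compute height bottom-up (empty subtree = -1):
  height(4) = 1 + max(-1, -1) = 0
  height(10) = 1 + max(-1, -1) = 0
  height(16) = 1 + max(0, -1) = 1
  height(9) = 1 + max(0, 1) = 2
  height(39) = 1 + max(-1, -1) = 0
  height(41) = 1 + max(0, -1) = 1
  height(35) = 1 + max(2, 1) = 3
Height = 3


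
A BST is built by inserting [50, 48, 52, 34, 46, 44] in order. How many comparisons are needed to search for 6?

Search path for 6: 50 -> 48 -> 34
Found: False
Comparisons: 3


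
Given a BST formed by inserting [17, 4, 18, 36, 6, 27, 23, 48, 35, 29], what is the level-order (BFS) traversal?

Tree insertion order: [17, 4, 18, 36, 6, 27, 23, 48, 35, 29]
Tree (level-order array): [17, 4, 18, None, 6, None, 36, None, None, 27, 48, 23, 35, None, None, None, None, 29]
BFS from the root, enqueuing left then right child of each popped node:
  queue [17] -> pop 17, enqueue [4, 18], visited so far: [17]
  queue [4, 18] -> pop 4, enqueue [6], visited so far: [17, 4]
  queue [18, 6] -> pop 18, enqueue [36], visited so far: [17, 4, 18]
  queue [6, 36] -> pop 6, enqueue [none], visited so far: [17, 4, 18, 6]
  queue [36] -> pop 36, enqueue [27, 48], visited so far: [17, 4, 18, 6, 36]
  queue [27, 48] -> pop 27, enqueue [23, 35], visited so far: [17, 4, 18, 6, 36, 27]
  queue [48, 23, 35] -> pop 48, enqueue [none], visited so far: [17, 4, 18, 6, 36, 27, 48]
  queue [23, 35] -> pop 23, enqueue [none], visited so far: [17, 4, 18, 6, 36, 27, 48, 23]
  queue [35] -> pop 35, enqueue [29], visited so far: [17, 4, 18, 6, 36, 27, 48, 23, 35]
  queue [29] -> pop 29, enqueue [none], visited so far: [17, 4, 18, 6, 36, 27, 48, 23, 35, 29]
Result: [17, 4, 18, 6, 36, 27, 48, 23, 35, 29]


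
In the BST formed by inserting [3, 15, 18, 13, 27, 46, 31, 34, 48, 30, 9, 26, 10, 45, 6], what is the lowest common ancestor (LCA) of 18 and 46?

Tree insertion order: [3, 15, 18, 13, 27, 46, 31, 34, 48, 30, 9, 26, 10, 45, 6]
Tree (level-order array): [3, None, 15, 13, 18, 9, None, None, 27, 6, 10, 26, 46, None, None, None, None, None, None, 31, 48, 30, 34, None, None, None, None, None, 45]
In a BST, the LCA of p=18, q=46 is the first node v on the
root-to-leaf path with p <= v <= q (go left if both < v, right if both > v).
Walk from root:
  at 3: both 18 and 46 > 3, go right
  at 15: both 18 and 46 > 15, go right
  at 18: 18 <= 18 <= 46, this is the LCA
LCA = 18


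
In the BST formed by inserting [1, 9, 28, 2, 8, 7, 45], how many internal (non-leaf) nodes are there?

Tree built from: [1, 9, 28, 2, 8, 7, 45]
Tree (level-order array): [1, None, 9, 2, 28, None, 8, None, 45, 7]
Rule: An internal node has at least one child.
Per-node child counts:
  node 1: 1 child(ren)
  node 9: 2 child(ren)
  node 2: 1 child(ren)
  node 8: 1 child(ren)
  node 7: 0 child(ren)
  node 28: 1 child(ren)
  node 45: 0 child(ren)
Matching nodes: [1, 9, 2, 8, 28]
Count of internal (non-leaf) nodes: 5


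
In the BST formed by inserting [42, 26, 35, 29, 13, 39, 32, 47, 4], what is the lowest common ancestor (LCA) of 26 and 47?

Tree insertion order: [42, 26, 35, 29, 13, 39, 32, 47, 4]
Tree (level-order array): [42, 26, 47, 13, 35, None, None, 4, None, 29, 39, None, None, None, 32]
In a BST, the LCA of p=26, q=47 is the first node v on the
root-to-leaf path with p <= v <= q (go left if both < v, right if both > v).
Walk from root:
  at 42: 26 <= 42 <= 47, this is the LCA
LCA = 42


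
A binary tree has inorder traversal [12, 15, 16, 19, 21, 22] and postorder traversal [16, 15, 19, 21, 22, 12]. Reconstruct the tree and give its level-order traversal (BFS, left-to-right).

Inorder:   [12, 15, 16, 19, 21, 22]
Postorder: [16, 15, 19, 21, 22, 12]
Algorithm: postorder visits root last, so walk postorder right-to-left;
each value is the root of the current inorder slice — split it at that
value, recurse on the right subtree first, then the left.
Recursive splits:
  root=12; inorder splits into left=[], right=[15, 16, 19, 21, 22]
  root=22; inorder splits into left=[15, 16, 19, 21], right=[]
  root=21; inorder splits into left=[15, 16, 19], right=[]
  root=19; inorder splits into left=[15, 16], right=[]
  root=15; inorder splits into left=[], right=[16]
  root=16; inorder splits into left=[], right=[]
Reconstructed level-order: [12, 22, 21, 19, 15, 16]


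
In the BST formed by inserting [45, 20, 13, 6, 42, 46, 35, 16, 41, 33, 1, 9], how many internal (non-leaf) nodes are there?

Tree built from: [45, 20, 13, 6, 42, 46, 35, 16, 41, 33, 1, 9]
Tree (level-order array): [45, 20, 46, 13, 42, None, None, 6, 16, 35, None, 1, 9, None, None, 33, 41]
Rule: An internal node has at least one child.
Per-node child counts:
  node 45: 2 child(ren)
  node 20: 2 child(ren)
  node 13: 2 child(ren)
  node 6: 2 child(ren)
  node 1: 0 child(ren)
  node 9: 0 child(ren)
  node 16: 0 child(ren)
  node 42: 1 child(ren)
  node 35: 2 child(ren)
  node 33: 0 child(ren)
  node 41: 0 child(ren)
  node 46: 0 child(ren)
Matching nodes: [45, 20, 13, 6, 42, 35]
Count of internal (non-leaf) nodes: 6


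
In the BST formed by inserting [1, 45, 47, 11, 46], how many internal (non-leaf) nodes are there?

Tree built from: [1, 45, 47, 11, 46]
Tree (level-order array): [1, None, 45, 11, 47, None, None, 46]
Rule: An internal node has at least one child.
Per-node child counts:
  node 1: 1 child(ren)
  node 45: 2 child(ren)
  node 11: 0 child(ren)
  node 47: 1 child(ren)
  node 46: 0 child(ren)
Matching nodes: [1, 45, 47]
Count of internal (non-leaf) nodes: 3


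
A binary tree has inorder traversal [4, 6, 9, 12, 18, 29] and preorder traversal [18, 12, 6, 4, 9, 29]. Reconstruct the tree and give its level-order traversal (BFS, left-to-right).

Inorder:  [4, 6, 9, 12, 18, 29]
Preorder: [18, 12, 6, 4, 9, 29]
Algorithm: preorder visits root first, so consume preorder in order;
for each root, split the current inorder slice at that value into
left-subtree inorder and right-subtree inorder, then recurse.
Recursive splits:
  root=18; inorder splits into left=[4, 6, 9, 12], right=[29]
  root=12; inorder splits into left=[4, 6, 9], right=[]
  root=6; inorder splits into left=[4], right=[9]
  root=4; inorder splits into left=[], right=[]
  root=9; inorder splits into left=[], right=[]
  root=29; inorder splits into left=[], right=[]
Reconstructed level-order: [18, 12, 29, 6, 4, 9]


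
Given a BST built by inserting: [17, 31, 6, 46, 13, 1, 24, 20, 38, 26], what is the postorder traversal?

Tree insertion order: [17, 31, 6, 46, 13, 1, 24, 20, 38, 26]
Tree (level-order array): [17, 6, 31, 1, 13, 24, 46, None, None, None, None, 20, 26, 38]
Postorder traversal: [1, 13, 6, 20, 26, 24, 38, 46, 31, 17]


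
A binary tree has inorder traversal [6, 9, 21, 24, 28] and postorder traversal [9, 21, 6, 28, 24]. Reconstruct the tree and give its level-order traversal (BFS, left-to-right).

Inorder:   [6, 9, 21, 24, 28]
Postorder: [9, 21, 6, 28, 24]
Algorithm: postorder visits root last, so walk postorder right-to-left;
each value is the root of the current inorder slice — split it at that
value, recurse on the right subtree first, then the left.
Recursive splits:
  root=24; inorder splits into left=[6, 9, 21], right=[28]
  root=28; inorder splits into left=[], right=[]
  root=6; inorder splits into left=[], right=[9, 21]
  root=21; inorder splits into left=[9], right=[]
  root=9; inorder splits into left=[], right=[]
Reconstructed level-order: [24, 6, 28, 21, 9]


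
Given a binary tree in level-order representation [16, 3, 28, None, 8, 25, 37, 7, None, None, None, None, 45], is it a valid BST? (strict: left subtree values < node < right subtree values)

Level-order array: [16, 3, 28, None, 8, 25, 37, 7, None, None, None, None, 45]
Validate using subtree bounds (lo, hi): at each node, require lo < value < hi,
then recurse left with hi=value and right with lo=value.
Preorder trace (stopping at first violation):
  at node 16 with bounds (-inf, +inf): OK
  at node 3 with bounds (-inf, 16): OK
  at node 8 with bounds (3, 16): OK
  at node 7 with bounds (3, 8): OK
  at node 28 with bounds (16, +inf): OK
  at node 25 with bounds (16, 28): OK
  at node 37 with bounds (28, +inf): OK
  at node 45 with bounds (37, +inf): OK
No violation found at any node.
Result: Valid BST


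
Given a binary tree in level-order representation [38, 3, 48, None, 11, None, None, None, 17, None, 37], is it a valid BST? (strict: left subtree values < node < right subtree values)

Level-order array: [38, 3, 48, None, 11, None, None, None, 17, None, 37]
Validate using subtree bounds (lo, hi): at each node, require lo < value < hi,
then recurse left with hi=value and right with lo=value.
Preorder trace (stopping at first violation):
  at node 38 with bounds (-inf, +inf): OK
  at node 3 with bounds (-inf, 38): OK
  at node 11 with bounds (3, 38): OK
  at node 17 with bounds (11, 38): OK
  at node 37 with bounds (17, 38): OK
  at node 48 with bounds (38, +inf): OK
No violation found at any node.
Result: Valid BST


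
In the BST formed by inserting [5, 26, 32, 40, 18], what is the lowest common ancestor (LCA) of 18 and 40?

Tree insertion order: [5, 26, 32, 40, 18]
Tree (level-order array): [5, None, 26, 18, 32, None, None, None, 40]
In a BST, the LCA of p=18, q=40 is the first node v on the
root-to-leaf path with p <= v <= q (go left if both < v, right if both > v).
Walk from root:
  at 5: both 18 and 40 > 5, go right
  at 26: 18 <= 26 <= 40, this is the LCA
LCA = 26


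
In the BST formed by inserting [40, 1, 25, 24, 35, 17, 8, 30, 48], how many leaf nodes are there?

Tree built from: [40, 1, 25, 24, 35, 17, 8, 30, 48]
Tree (level-order array): [40, 1, 48, None, 25, None, None, 24, 35, 17, None, 30, None, 8]
Rule: A leaf has 0 children.
Per-node child counts:
  node 40: 2 child(ren)
  node 1: 1 child(ren)
  node 25: 2 child(ren)
  node 24: 1 child(ren)
  node 17: 1 child(ren)
  node 8: 0 child(ren)
  node 35: 1 child(ren)
  node 30: 0 child(ren)
  node 48: 0 child(ren)
Matching nodes: [8, 30, 48]
Count of leaf nodes: 3


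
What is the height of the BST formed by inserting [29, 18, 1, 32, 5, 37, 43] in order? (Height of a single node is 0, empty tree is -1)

Insertion order: [29, 18, 1, 32, 5, 37, 43]
Tree (level-order array): [29, 18, 32, 1, None, None, 37, None, 5, None, 43]
Compute height bottom-up (empty subtree = -1):
  height(5) = 1 + max(-1, -1) = 0
  height(1) = 1 + max(-1, 0) = 1
  height(18) = 1 + max(1, -1) = 2
  height(43) = 1 + max(-1, -1) = 0
  height(37) = 1 + max(-1, 0) = 1
  height(32) = 1 + max(-1, 1) = 2
  height(29) = 1 + max(2, 2) = 3
Height = 3


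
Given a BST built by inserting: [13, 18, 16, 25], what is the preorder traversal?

Tree insertion order: [13, 18, 16, 25]
Tree (level-order array): [13, None, 18, 16, 25]
Preorder traversal: [13, 18, 16, 25]


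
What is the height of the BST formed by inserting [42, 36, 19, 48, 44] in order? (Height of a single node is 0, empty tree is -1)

Insertion order: [42, 36, 19, 48, 44]
Tree (level-order array): [42, 36, 48, 19, None, 44]
Compute height bottom-up (empty subtree = -1):
  height(19) = 1 + max(-1, -1) = 0
  height(36) = 1 + max(0, -1) = 1
  height(44) = 1 + max(-1, -1) = 0
  height(48) = 1 + max(0, -1) = 1
  height(42) = 1 + max(1, 1) = 2
Height = 2


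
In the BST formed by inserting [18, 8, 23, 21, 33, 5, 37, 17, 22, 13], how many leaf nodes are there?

Tree built from: [18, 8, 23, 21, 33, 5, 37, 17, 22, 13]
Tree (level-order array): [18, 8, 23, 5, 17, 21, 33, None, None, 13, None, None, 22, None, 37]
Rule: A leaf has 0 children.
Per-node child counts:
  node 18: 2 child(ren)
  node 8: 2 child(ren)
  node 5: 0 child(ren)
  node 17: 1 child(ren)
  node 13: 0 child(ren)
  node 23: 2 child(ren)
  node 21: 1 child(ren)
  node 22: 0 child(ren)
  node 33: 1 child(ren)
  node 37: 0 child(ren)
Matching nodes: [5, 13, 22, 37]
Count of leaf nodes: 4


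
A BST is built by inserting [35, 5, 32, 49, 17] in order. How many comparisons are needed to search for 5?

Search path for 5: 35 -> 5
Found: True
Comparisons: 2


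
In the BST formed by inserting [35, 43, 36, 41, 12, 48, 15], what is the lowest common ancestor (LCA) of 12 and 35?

Tree insertion order: [35, 43, 36, 41, 12, 48, 15]
Tree (level-order array): [35, 12, 43, None, 15, 36, 48, None, None, None, 41]
In a BST, the LCA of p=12, q=35 is the first node v on the
root-to-leaf path with p <= v <= q (go left if both < v, right if both > v).
Walk from root:
  at 35: 12 <= 35 <= 35, this is the LCA
LCA = 35


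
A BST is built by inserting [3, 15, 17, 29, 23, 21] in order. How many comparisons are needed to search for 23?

Search path for 23: 3 -> 15 -> 17 -> 29 -> 23
Found: True
Comparisons: 5


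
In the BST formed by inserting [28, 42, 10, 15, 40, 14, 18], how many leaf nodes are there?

Tree built from: [28, 42, 10, 15, 40, 14, 18]
Tree (level-order array): [28, 10, 42, None, 15, 40, None, 14, 18]
Rule: A leaf has 0 children.
Per-node child counts:
  node 28: 2 child(ren)
  node 10: 1 child(ren)
  node 15: 2 child(ren)
  node 14: 0 child(ren)
  node 18: 0 child(ren)
  node 42: 1 child(ren)
  node 40: 0 child(ren)
Matching nodes: [14, 18, 40]
Count of leaf nodes: 3


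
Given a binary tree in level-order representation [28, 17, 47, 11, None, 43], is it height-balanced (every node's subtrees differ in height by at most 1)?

Tree (level-order array): [28, 17, 47, 11, None, 43]
Definition: a tree is height-balanced if, at every node, |h(left) - h(right)| <= 1 (empty subtree has height -1).
Bottom-up per-node check:
  node 11: h_left=-1, h_right=-1, diff=0 [OK], height=0
  node 17: h_left=0, h_right=-1, diff=1 [OK], height=1
  node 43: h_left=-1, h_right=-1, diff=0 [OK], height=0
  node 47: h_left=0, h_right=-1, diff=1 [OK], height=1
  node 28: h_left=1, h_right=1, diff=0 [OK], height=2
All nodes satisfy the balance condition.
Result: Balanced


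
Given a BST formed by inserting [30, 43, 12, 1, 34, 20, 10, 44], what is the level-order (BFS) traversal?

Tree insertion order: [30, 43, 12, 1, 34, 20, 10, 44]
Tree (level-order array): [30, 12, 43, 1, 20, 34, 44, None, 10]
BFS from the root, enqueuing left then right child of each popped node:
  queue [30] -> pop 30, enqueue [12, 43], visited so far: [30]
  queue [12, 43] -> pop 12, enqueue [1, 20], visited so far: [30, 12]
  queue [43, 1, 20] -> pop 43, enqueue [34, 44], visited so far: [30, 12, 43]
  queue [1, 20, 34, 44] -> pop 1, enqueue [10], visited so far: [30, 12, 43, 1]
  queue [20, 34, 44, 10] -> pop 20, enqueue [none], visited so far: [30, 12, 43, 1, 20]
  queue [34, 44, 10] -> pop 34, enqueue [none], visited so far: [30, 12, 43, 1, 20, 34]
  queue [44, 10] -> pop 44, enqueue [none], visited so far: [30, 12, 43, 1, 20, 34, 44]
  queue [10] -> pop 10, enqueue [none], visited so far: [30, 12, 43, 1, 20, 34, 44, 10]
Result: [30, 12, 43, 1, 20, 34, 44, 10]


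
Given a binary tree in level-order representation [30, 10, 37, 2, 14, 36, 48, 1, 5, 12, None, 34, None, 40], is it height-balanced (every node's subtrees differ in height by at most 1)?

Tree (level-order array): [30, 10, 37, 2, 14, 36, 48, 1, 5, 12, None, 34, None, 40]
Definition: a tree is height-balanced if, at every node, |h(left) - h(right)| <= 1 (empty subtree has height -1).
Bottom-up per-node check:
  node 1: h_left=-1, h_right=-1, diff=0 [OK], height=0
  node 5: h_left=-1, h_right=-1, diff=0 [OK], height=0
  node 2: h_left=0, h_right=0, diff=0 [OK], height=1
  node 12: h_left=-1, h_right=-1, diff=0 [OK], height=0
  node 14: h_left=0, h_right=-1, diff=1 [OK], height=1
  node 10: h_left=1, h_right=1, diff=0 [OK], height=2
  node 34: h_left=-1, h_right=-1, diff=0 [OK], height=0
  node 36: h_left=0, h_right=-1, diff=1 [OK], height=1
  node 40: h_left=-1, h_right=-1, diff=0 [OK], height=0
  node 48: h_left=0, h_right=-1, diff=1 [OK], height=1
  node 37: h_left=1, h_right=1, diff=0 [OK], height=2
  node 30: h_left=2, h_right=2, diff=0 [OK], height=3
All nodes satisfy the balance condition.
Result: Balanced


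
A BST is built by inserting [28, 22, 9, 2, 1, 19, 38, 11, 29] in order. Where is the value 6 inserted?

Starting tree (level order): [28, 22, 38, 9, None, 29, None, 2, 19, None, None, 1, None, 11]
Insertion path: 28 -> 22 -> 9 -> 2
Result: insert 6 as right child of 2
Final tree (level order): [28, 22, 38, 9, None, 29, None, 2, 19, None, None, 1, 6, 11]


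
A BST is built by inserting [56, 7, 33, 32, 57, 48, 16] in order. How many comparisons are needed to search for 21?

Search path for 21: 56 -> 7 -> 33 -> 32 -> 16
Found: False
Comparisons: 5


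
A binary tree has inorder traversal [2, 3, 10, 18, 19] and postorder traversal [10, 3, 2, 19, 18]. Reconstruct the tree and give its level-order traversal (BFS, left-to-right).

Inorder:   [2, 3, 10, 18, 19]
Postorder: [10, 3, 2, 19, 18]
Algorithm: postorder visits root last, so walk postorder right-to-left;
each value is the root of the current inorder slice — split it at that
value, recurse on the right subtree first, then the left.
Recursive splits:
  root=18; inorder splits into left=[2, 3, 10], right=[19]
  root=19; inorder splits into left=[], right=[]
  root=2; inorder splits into left=[], right=[3, 10]
  root=3; inorder splits into left=[], right=[10]
  root=10; inorder splits into left=[], right=[]
Reconstructed level-order: [18, 2, 19, 3, 10]


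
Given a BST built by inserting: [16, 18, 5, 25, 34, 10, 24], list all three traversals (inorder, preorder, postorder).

Tree insertion order: [16, 18, 5, 25, 34, 10, 24]
Tree (level-order array): [16, 5, 18, None, 10, None, 25, None, None, 24, 34]
Inorder (L, root, R): [5, 10, 16, 18, 24, 25, 34]
Preorder (root, L, R): [16, 5, 10, 18, 25, 24, 34]
Postorder (L, R, root): [10, 5, 24, 34, 25, 18, 16]


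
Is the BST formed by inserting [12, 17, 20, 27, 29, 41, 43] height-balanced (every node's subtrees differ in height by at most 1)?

Tree (level-order array): [12, None, 17, None, 20, None, 27, None, 29, None, 41, None, 43]
Definition: a tree is height-balanced if, at every node, |h(left) - h(right)| <= 1 (empty subtree has height -1).
Bottom-up per-node check:
  node 43: h_left=-1, h_right=-1, diff=0 [OK], height=0
  node 41: h_left=-1, h_right=0, diff=1 [OK], height=1
  node 29: h_left=-1, h_right=1, diff=2 [FAIL (|-1-1|=2 > 1)], height=2
  node 27: h_left=-1, h_right=2, diff=3 [FAIL (|-1-2|=3 > 1)], height=3
  node 20: h_left=-1, h_right=3, diff=4 [FAIL (|-1-3|=4 > 1)], height=4
  node 17: h_left=-1, h_right=4, diff=5 [FAIL (|-1-4|=5 > 1)], height=5
  node 12: h_left=-1, h_right=5, diff=6 [FAIL (|-1-5|=6 > 1)], height=6
Node 29 violates the condition: |-1 - 1| = 2 > 1.
Result: Not balanced


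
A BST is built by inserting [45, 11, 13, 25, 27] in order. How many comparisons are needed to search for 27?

Search path for 27: 45 -> 11 -> 13 -> 25 -> 27
Found: True
Comparisons: 5


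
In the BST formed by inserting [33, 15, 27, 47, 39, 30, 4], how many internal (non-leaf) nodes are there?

Tree built from: [33, 15, 27, 47, 39, 30, 4]
Tree (level-order array): [33, 15, 47, 4, 27, 39, None, None, None, None, 30]
Rule: An internal node has at least one child.
Per-node child counts:
  node 33: 2 child(ren)
  node 15: 2 child(ren)
  node 4: 0 child(ren)
  node 27: 1 child(ren)
  node 30: 0 child(ren)
  node 47: 1 child(ren)
  node 39: 0 child(ren)
Matching nodes: [33, 15, 27, 47]
Count of internal (non-leaf) nodes: 4


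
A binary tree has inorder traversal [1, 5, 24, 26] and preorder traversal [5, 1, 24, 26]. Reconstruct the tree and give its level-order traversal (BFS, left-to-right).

Inorder:  [1, 5, 24, 26]
Preorder: [5, 1, 24, 26]
Algorithm: preorder visits root first, so consume preorder in order;
for each root, split the current inorder slice at that value into
left-subtree inorder and right-subtree inorder, then recurse.
Recursive splits:
  root=5; inorder splits into left=[1], right=[24, 26]
  root=1; inorder splits into left=[], right=[]
  root=24; inorder splits into left=[], right=[26]
  root=26; inorder splits into left=[], right=[]
Reconstructed level-order: [5, 1, 24, 26]


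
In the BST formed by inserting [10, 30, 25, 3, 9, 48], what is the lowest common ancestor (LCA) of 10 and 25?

Tree insertion order: [10, 30, 25, 3, 9, 48]
Tree (level-order array): [10, 3, 30, None, 9, 25, 48]
In a BST, the LCA of p=10, q=25 is the first node v on the
root-to-leaf path with p <= v <= q (go left if both < v, right if both > v).
Walk from root:
  at 10: 10 <= 10 <= 25, this is the LCA
LCA = 10


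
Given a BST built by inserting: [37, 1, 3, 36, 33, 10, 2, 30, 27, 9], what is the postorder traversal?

Tree insertion order: [37, 1, 3, 36, 33, 10, 2, 30, 27, 9]
Tree (level-order array): [37, 1, None, None, 3, 2, 36, None, None, 33, None, 10, None, 9, 30, None, None, 27]
Postorder traversal: [2, 9, 27, 30, 10, 33, 36, 3, 1, 37]


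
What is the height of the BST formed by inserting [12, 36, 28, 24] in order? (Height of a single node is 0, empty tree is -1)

Insertion order: [12, 36, 28, 24]
Tree (level-order array): [12, None, 36, 28, None, 24]
Compute height bottom-up (empty subtree = -1):
  height(24) = 1 + max(-1, -1) = 0
  height(28) = 1 + max(0, -1) = 1
  height(36) = 1 + max(1, -1) = 2
  height(12) = 1 + max(-1, 2) = 3
Height = 3


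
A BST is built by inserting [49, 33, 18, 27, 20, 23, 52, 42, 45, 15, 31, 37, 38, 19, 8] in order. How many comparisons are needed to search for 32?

Search path for 32: 49 -> 33 -> 18 -> 27 -> 31
Found: False
Comparisons: 5


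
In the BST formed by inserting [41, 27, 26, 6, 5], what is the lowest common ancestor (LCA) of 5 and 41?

Tree insertion order: [41, 27, 26, 6, 5]
Tree (level-order array): [41, 27, None, 26, None, 6, None, 5]
In a BST, the LCA of p=5, q=41 is the first node v on the
root-to-leaf path with p <= v <= q (go left if both < v, right if both > v).
Walk from root:
  at 41: 5 <= 41 <= 41, this is the LCA
LCA = 41


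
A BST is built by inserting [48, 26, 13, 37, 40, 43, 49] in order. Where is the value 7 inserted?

Starting tree (level order): [48, 26, 49, 13, 37, None, None, None, None, None, 40, None, 43]
Insertion path: 48 -> 26 -> 13
Result: insert 7 as left child of 13
Final tree (level order): [48, 26, 49, 13, 37, None, None, 7, None, None, 40, None, None, None, 43]


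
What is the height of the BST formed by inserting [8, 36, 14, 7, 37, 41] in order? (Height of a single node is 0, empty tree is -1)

Insertion order: [8, 36, 14, 7, 37, 41]
Tree (level-order array): [8, 7, 36, None, None, 14, 37, None, None, None, 41]
Compute height bottom-up (empty subtree = -1):
  height(7) = 1 + max(-1, -1) = 0
  height(14) = 1 + max(-1, -1) = 0
  height(41) = 1 + max(-1, -1) = 0
  height(37) = 1 + max(-1, 0) = 1
  height(36) = 1 + max(0, 1) = 2
  height(8) = 1 + max(0, 2) = 3
Height = 3


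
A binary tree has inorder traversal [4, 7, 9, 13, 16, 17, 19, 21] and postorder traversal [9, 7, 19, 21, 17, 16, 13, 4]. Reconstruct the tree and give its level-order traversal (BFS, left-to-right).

Inorder:   [4, 7, 9, 13, 16, 17, 19, 21]
Postorder: [9, 7, 19, 21, 17, 16, 13, 4]
Algorithm: postorder visits root last, so walk postorder right-to-left;
each value is the root of the current inorder slice — split it at that
value, recurse on the right subtree first, then the left.
Recursive splits:
  root=4; inorder splits into left=[], right=[7, 9, 13, 16, 17, 19, 21]
  root=13; inorder splits into left=[7, 9], right=[16, 17, 19, 21]
  root=16; inorder splits into left=[], right=[17, 19, 21]
  root=17; inorder splits into left=[], right=[19, 21]
  root=21; inorder splits into left=[19], right=[]
  root=19; inorder splits into left=[], right=[]
  root=7; inorder splits into left=[], right=[9]
  root=9; inorder splits into left=[], right=[]
Reconstructed level-order: [4, 13, 7, 16, 9, 17, 21, 19]


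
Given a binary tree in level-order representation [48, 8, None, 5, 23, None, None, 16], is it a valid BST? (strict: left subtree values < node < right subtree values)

Level-order array: [48, 8, None, 5, 23, None, None, 16]
Validate using subtree bounds (lo, hi): at each node, require lo < value < hi,
then recurse left with hi=value and right with lo=value.
Preorder trace (stopping at first violation):
  at node 48 with bounds (-inf, +inf): OK
  at node 8 with bounds (-inf, 48): OK
  at node 5 with bounds (-inf, 8): OK
  at node 23 with bounds (8, 48): OK
  at node 16 with bounds (8, 23): OK
No violation found at any node.
Result: Valid BST


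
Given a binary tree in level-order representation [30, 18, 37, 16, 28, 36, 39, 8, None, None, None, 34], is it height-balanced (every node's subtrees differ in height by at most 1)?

Tree (level-order array): [30, 18, 37, 16, 28, 36, 39, 8, None, None, None, 34]
Definition: a tree is height-balanced if, at every node, |h(left) - h(right)| <= 1 (empty subtree has height -1).
Bottom-up per-node check:
  node 8: h_left=-1, h_right=-1, diff=0 [OK], height=0
  node 16: h_left=0, h_right=-1, diff=1 [OK], height=1
  node 28: h_left=-1, h_right=-1, diff=0 [OK], height=0
  node 18: h_left=1, h_right=0, diff=1 [OK], height=2
  node 34: h_left=-1, h_right=-1, diff=0 [OK], height=0
  node 36: h_left=0, h_right=-1, diff=1 [OK], height=1
  node 39: h_left=-1, h_right=-1, diff=0 [OK], height=0
  node 37: h_left=1, h_right=0, diff=1 [OK], height=2
  node 30: h_left=2, h_right=2, diff=0 [OK], height=3
All nodes satisfy the balance condition.
Result: Balanced


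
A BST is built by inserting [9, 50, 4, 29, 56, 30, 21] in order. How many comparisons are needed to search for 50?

Search path for 50: 9 -> 50
Found: True
Comparisons: 2


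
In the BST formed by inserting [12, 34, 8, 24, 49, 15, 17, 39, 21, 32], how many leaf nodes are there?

Tree built from: [12, 34, 8, 24, 49, 15, 17, 39, 21, 32]
Tree (level-order array): [12, 8, 34, None, None, 24, 49, 15, 32, 39, None, None, 17, None, None, None, None, None, 21]
Rule: A leaf has 0 children.
Per-node child counts:
  node 12: 2 child(ren)
  node 8: 0 child(ren)
  node 34: 2 child(ren)
  node 24: 2 child(ren)
  node 15: 1 child(ren)
  node 17: 1 child(ren)
  node 21: 0 child(ren)
  node 32: 0 child(ren)
  node 49: 1 child(ren)
  node 39: 0 child(ren)
Matching nodes: [8, 21, 32, 39]
Count of leaf nodes: 4


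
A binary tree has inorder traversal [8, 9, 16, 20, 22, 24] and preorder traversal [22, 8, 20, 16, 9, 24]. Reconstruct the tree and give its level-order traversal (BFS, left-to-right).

Inorder:  [8, 9, 16, 20, 22, 24]
Preorder: [22, 8, 20, 16, 9, 24]
Algorithm: preorder visits root first, so consume preorder in order;
for each root, split the current inorder slice at that value into
left-subtree inorder and right-subtree inorder, then recurse.
Recursive splits:
  root=22; inorder splits into left=[8, 9, 16, 20], right=[24]
  root=8; inorder splits into left=[], right=[9, 16, 20]
  root=20; inorder splits into left=[9, 16], right=[]
  root=16; inorder splits into left=[9], right=[]
  root=9; inorder splits into left=[], right=[]
  root=24; inorder splits into left=[], right=[]
Reconstructed level-order: [22, 8, 24, 20, 16, 9]


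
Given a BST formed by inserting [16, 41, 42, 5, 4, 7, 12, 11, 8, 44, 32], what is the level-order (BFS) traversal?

Tree insertion order: [16, 41, 42, 5, 4, 7, 12, 11, 8, 44, 32]
Tree (level-order array): [16, 5, 41, 4, 7, 32, 42, None, None, None, 12, None, None, None, 44, 11, None, None, None, 8]
BFS from the root, enqueuing left then right child of each popped node:
  queue [16] -> pop 16, enqueue [5, 41], visited so far: [16]
  queue [5, 41] -> pop 5, enqueue [4, 7], visited so far: [16, 5]
  queue [41, 4, 7] -> pop 41, enqueue [32, 42], visited so far: [16, 5, 41]
  queue [4, 7, 32, 42] -> pop 4, enqueue [none], visited so far: [16, 5, 41, 4]
  queue [7, 32, 42] -> pop 7, enqueue [12], visited so far: [16, 5, 41, 4, 7]
  queue [32, 42, 12] -> pop 32, enqueue [none], visited so far: [16, 5, 41, 4, 7, 32]
  queue [42, 12] -> pop 42, enqueue [44], visited so far: [16, 5, 41, 4, 7, 32, 42]
  queue [12, 44] -> pop 12, enqueue [11], visited so far: [16, 5, 41, 4, 7, 32, 42, 12]
  queue [44, 11] -> pop 44, enqueue [none], visited so far: [16, 5, 41, 4, 7, 32, 42, 12, 44]
  queue [11] -> pop 11, enqueue [8], visited so far: [16, 5, 41, 4, 7, 32, 42, 12, 44, 11]
  queue [8] -> pop 8, enqueue [none], visited so far: [16, 5, 41, 4, 7, 32, 42, 12, 44, 11, 8]
Result: [16, 5, 41, 4, 7, 32, 42, 12, 44, 11, 8]


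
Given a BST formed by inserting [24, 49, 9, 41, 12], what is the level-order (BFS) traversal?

Tree insertion order: [24, 49, 9, 41, 12]
Tree (level-order array): [24, 9, 49, None, 12, 41]
BFS from the root, enqueuing left then right child of each popped node:
  queue [24] -> pop 24, enqueue [9, 49], visited so far: [24]
  queue [9, 49] -> pop 9, enqueue [12], visited so far: [24, 9]
  queue [49, 12] -> pop 49, enqueue [41], visited so far: [24, 9, 49]
  queue [12, 41] -> pop 12, enqueue [none], visited so far: [24, 9, 49, 12]
  queue [41] -> pop 41, enqueue [none], visited so far: [24, 9, 49, 12, 41]
Result: [24, 9, 49, 12, 41]


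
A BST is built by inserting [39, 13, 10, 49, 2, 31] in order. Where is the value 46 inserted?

Starting tree (level order): [39, 13, 49, 10, 31, None, None, 2]
Insertion path: 39 -> 49
Result: insert 46 as left child of 49
Final tree (level order): [39, 13, 49, 10, 31, 46, None, 2]


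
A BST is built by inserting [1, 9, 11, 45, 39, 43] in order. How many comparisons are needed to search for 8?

Search path for 8: 1 -> 9
Found: False
Comparisons: 2


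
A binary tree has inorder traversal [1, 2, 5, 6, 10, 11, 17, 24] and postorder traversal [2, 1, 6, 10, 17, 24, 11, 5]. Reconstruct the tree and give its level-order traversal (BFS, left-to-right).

Inorder:   [1, 2, 5, 6, 10, 11, 17, 24]
Postorder: [2, 1, 6, 10, 17, 24, 11, 5]
Algorithm: postorder visits root last, so walk postorder right-to-left;
each value is the root of the current inorder slice — split it at that
value, recurse on the right subtree first, then the left.
Recursive splits:
  root=5; inorder splits into left=[1, 2], right=[6, 10, 11, 17, 24]
  root=11; inorder splits into left=[6, 10], right=[17, 24]
  root=24; inorder splits into left=[17], right=[]
  root=17; inorder splits into left=[], right=[]
  root=10; inorder splits into left=[6], right=[]
  root=6; inorder splits into left=[], right=[]
  root=1; inorder splits into left=[], right=[2]
  root=2; inorder splits into left=[], right=[]
Reconstructed level-order: [5, 1, 11, 2, 10, 24, 6, 17]


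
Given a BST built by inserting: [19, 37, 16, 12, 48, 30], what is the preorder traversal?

Tree insertion order: [19, 37, 16, 12, 48, 30]
Tree (level-order array): [19, 16, 37, 12, None, 30, 48]
Preorder traversal: [19, 16, 12, 37, 30, 48]


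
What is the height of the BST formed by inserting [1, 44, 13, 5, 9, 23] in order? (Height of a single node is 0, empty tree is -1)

Insertion order: [1, 44, 13, 5, 9, 23]
Tree (level-order array): [1, None, 44, 13, None, 5, 23, None, 9]
Compute height bottom-up (empty subtree = -1):
  height(9) = 1 + max(-1, -1) = 0
  height(5) = 1 + max(-1, 0) = 1
  height(23) = 1 + max(-1, -1) = 0
  height(13) = 1 + max(1, 0) = 2
  height(44) = 1 + max(2, -1) = 3
  height(1) = 1 + max(-1, 3) = 4
Height = 4


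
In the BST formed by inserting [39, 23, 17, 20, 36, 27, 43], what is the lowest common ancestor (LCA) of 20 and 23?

Tree insertion order: [39, 23, 17, 20, 36, 27, 43]
Tree (level-order array): [39, 23, 43, 17, 36, None, None, None, 20, 27]
In a BST, the LCA of p=20, q=23 is the first node v on the
root-to-leaf path with p <= v <= q (go left if both < v, right if both > v).
Walk from root:
  at 39: both 20 and 23 < 39, go left
  at 23: 20 <= 23 <= 23, this is the LCA
LCA = 23


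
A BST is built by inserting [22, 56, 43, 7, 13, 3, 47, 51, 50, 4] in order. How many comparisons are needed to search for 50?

Search path for 50: 22 -> 56 -> 43 -> 47 -> 51 -> 50
Found: True
Comparisons: 6


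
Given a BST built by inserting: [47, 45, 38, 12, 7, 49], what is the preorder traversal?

Tree insertion order: [47, 45, 38, 12, 7, 49]
Tree (level-order array): [47, 45, 49, 38, None, None, None, 12, None, 7]
Preorder traversal: [47, 45, 38, 12, 7, 49]


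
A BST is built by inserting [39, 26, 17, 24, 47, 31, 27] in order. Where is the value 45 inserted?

Starting tree (level order): [39, 26, 47, 17, 31, None, None, None, 24, 27]
Insertion path: 39 -> 47
Result: insert 45 as left child of 47
Final tree (level order): [39, 26, 47, 17, 31, 45, None, None, 24, 27]


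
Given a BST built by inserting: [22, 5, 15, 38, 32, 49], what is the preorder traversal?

Tree insertion order: [22, 5, 15, 38, 32, 49]
Tree (level-order array): [22, 5, 38, None, 15, 32, 49]
Preorder traversal: [22, 5, 15, 38, 32, 49]


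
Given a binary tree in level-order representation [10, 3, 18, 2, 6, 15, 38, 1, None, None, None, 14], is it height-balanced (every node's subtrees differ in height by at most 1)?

Tree (level-order array): [10, 3, 18, 2, 6, 15, 38, 1, None, None, None, 14]
Definition: a tree is height-balanced if, at every node, |h(left) - h(right)| <= 1 (empty subtree has height -1).
Bottom-up per-node check:
  node 1: h_left=-1, h_right=-1, diff=0 [OK], height=0
  node 2: h_left=0, h_right=-1, diff=1 [OK], height=1
  node 6: h_left=-1, h_right=-1, diff=0 [OK], height=0
  node 3: h_left=1, h_right=0, diff=1 [OK], height=2
  node 14: h_left=-1, h_right=-1, diff=0 [OK], height=0
  node 15: h_left=0, h_right=-1, diff=1 [OK], height=1
  node 38: h_left=-1, h_right=-1, diff=0 [OK], height=0
  node 18: h_left=1, h_right=0, diff=1 [OK], height=2
  node 10: h_left=2, h_right=2, diff=0 [OK], height=3
All nodes satisfy the balance condition.
Result: Balanced


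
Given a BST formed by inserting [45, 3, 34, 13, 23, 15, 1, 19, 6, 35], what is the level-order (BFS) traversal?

Tree insertion order: [45, 3, 34, 13, 23, 15, 1, 19, 6, 35]
Tree (level-order array): [45, 3, None, 1, 34, None, None, 13, 35, 6, 23, None, None, None, None, 15, None, None, 19]
BFS from the root, enqueuing left then right child of each popped node:
  queue [45] -> pop 45, enqueue [3], visited so far: [45]
  queue [3] -> pop 3, enqueue [1, 34], visited so far: [45, 3]
  queue [1, 34] -> pop 1, enqueue [none], visited so far: [45, 3, 1]
  queue [34] -> pop 34, enqueue [13, 35], visited so far: [45, 3, 1, 34]
  queue [13, 35] -> pop 13, enqueue [6, 23], visited so far: [45, 3, 1, 34, 13]
  queue [35, 6, 23] -> pop 35, enqueue [none], visited so far: [45, 3, 1, 34, 13, 35]
  queue [6, 23] -> pop 6, enqueue [none], visited so far: [45, 3, 1, 34, 13, 35, 6]
  queue [23] -> pop 23, enqueue [15], visited so far: [45, 3, 1, 34, 13, 35, 6, 23]
  queue [15] -> pop 15, enqueue [19], visited so far: [45, 3, 1, 34, 13, 35, 6, 23, 15]
  queue [19] -> pop 19, enqueue [none], visited so far: [45, 3, 1, 34, 13, 35, 6, 23, 15, 19]
Result: [45, 3, 1, 34, 13, 35, 6, 23, 15, 19]
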